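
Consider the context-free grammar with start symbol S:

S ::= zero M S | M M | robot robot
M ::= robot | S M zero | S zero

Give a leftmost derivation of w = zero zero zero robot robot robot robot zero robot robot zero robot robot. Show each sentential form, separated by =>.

S => zero M S   [S ::= zero M S]
zero M S => zero S zero S   [M ::= S zero]
zero S zero S => zero zero M S zero S   [S ::= zero M S]
zero zero M S zero S => zero zero S M zero S zero S   [M ::= S M zero]
zero zero S M zero S zero S => zero zero zero M S M zero S zero S   [S ::= zero M S]
zero zero zero M S M zero S zero S => zero zero zero robot S M zero S zero S   [M ::= robot]
zero zero zero robot S M zero S zero S => zero zero zero robot robot robot M zero S zero S   [S ::= robot robot]
zero zero zero robot robot robot M zero S zero S => zero zero zero robot robot robot robot zero S zero S   [M ::= robot]
zero zero zero robot robot robot robot zero S zero S => zero zero zero robot robot robot robot zero robot robot zero S   [S ::= robot robot]
zero zero zero robot robot robot robot zero robot robot zero S => zero zero zero robot robot robot robot zero robot robot zero robot robot   [S ::= robot robot]

S => zero M S => zero S zero S => zero zero M S zero S => zero zero S M zero S zero S => zero zero zero M S M zero S zero S => zero zero zero robot S M zero S zero S => zero zero zero robot robot robot M zero S zero S => zero zero zero robot robot robot robot zero S zero S => zero zero zero robot robot robot robot zero robot robot zero S => zero zero zero robot robot robot robot zero robot robot zero robot robot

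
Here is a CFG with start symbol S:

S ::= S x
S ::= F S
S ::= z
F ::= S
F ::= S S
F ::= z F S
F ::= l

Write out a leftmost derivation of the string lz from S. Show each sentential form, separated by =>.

S => FS => lS => lz

S => FS   [S ::= F S]
FS => lS   [F ::= l]
lS => lz   [S ::= z]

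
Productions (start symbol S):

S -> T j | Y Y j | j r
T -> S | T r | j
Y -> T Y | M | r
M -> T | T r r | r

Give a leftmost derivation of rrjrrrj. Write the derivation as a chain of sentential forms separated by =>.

S=>YYj=>TYYj=>TrYYj=>SrYYj=>YYjrYYj=>rYjrYYj=>rrjrYYj=>rrjrrYj=>rrjrrrj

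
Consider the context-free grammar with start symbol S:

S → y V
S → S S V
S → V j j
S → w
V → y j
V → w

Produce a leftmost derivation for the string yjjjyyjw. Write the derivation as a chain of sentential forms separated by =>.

S => SSV => VjjSV => yjjjSV => yjjjyVV => yjjjyyjV => yjjjyyjw

S => SSV   [S → S S V]
SSV => VjjSV   [S → V j j]
VjjSV => yjjjSV   [V → y j]
yjjjSV => yjjjyVV   [S → y V]
yjjjyVV => yjjjyyjV   [V → y j]
yjjjyyjV => yjjjyyjw   [V → w]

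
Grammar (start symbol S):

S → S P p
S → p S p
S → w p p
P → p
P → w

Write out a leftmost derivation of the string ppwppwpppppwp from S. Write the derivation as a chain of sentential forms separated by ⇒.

S⇒SPp⇒pSpPp⇒pSPppPp⇒ppSpPppPp⇒ppSPppPppPp⇒ppwppPppPppPp⇒ppwppwppPppPp⇒ppwppwpppppPp⇒ppwppwpppppwp

S ⇒ SPp   [S → S P p]
SPp ⇒ pSpPp   [S → p S p]
pSpPp ⇒ pSPppPp   [S → S P p]
pSPppPp ⇒ ppSpPppPp   [S → p S p]
ppSpPppPp ⇒ ppSPppPppPp   [S → S P p]
ppSPppPppPp ⇒ ppwppPppPppPp   [S → w p p]
ppwppPppPppPp ⇒ ppwppwppPppPp   [P → w]
ppwppwppPppPp ⇒ ppwppwpppppPp   [P → p]
ppwppwpppppPp ⇒ ppwppwpppppwp   [P → w]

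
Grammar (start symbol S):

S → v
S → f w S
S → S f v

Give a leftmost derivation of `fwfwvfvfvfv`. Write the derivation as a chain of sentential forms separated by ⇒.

S ⇒ Sfv   [S → S f v]
Sfv ⇒ Sfvfv   [S → S f v]
Sfvfv ⇒ fwSfvfv   [S → f w S]
fwSfvfv ⇒ fwfwSfvfv   [S → f w S]
fwfwSfvfv ⇒ fwfwSfvfvfv   [S → S f v]
fwfwSfvfvfv ⇒ fwfwvfvfvfv   [S → v]

S ⇒ Sfv ⇒ Sfvfv ⇒ fwSfvfv ⇒ fwfwSfvfv ⇒ fwfwSfvfvfv ⇒ fwfwvfvfvfv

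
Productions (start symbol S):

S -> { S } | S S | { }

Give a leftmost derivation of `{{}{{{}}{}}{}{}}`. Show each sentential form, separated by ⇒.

S⇒{S}⇒{SS}⇒{SSS}⇒{{}SS}⇒{{}SSS}⇒{{}{S}SS}⇒{{}{SS}SS}⇒{{}{{S}S}SS}⇒{{}{{{}}S}SS}⇒{{}{{{}}{}}SS}⇒{{}{{{}}{}}{}S}⇒{{}{{{}}{}}{}{}}

S ⇒ {S}   [S -> { S }]
{S} ⇒ {SS}   [S -> S S]
{SS} ⇒ {SSS}   [S -> S S]
{SSS} ⇒ {{}SS}   [S -> { }]
{{}SS} ⇒ {{}SSS}   [S -> S S]
{{}SSS} ⇒ {{}{S}SS}   [S -> { S }]
{{}{S}SS} ⇒ {{}{SS}SS}   [S -> S S]
{{}{SS}SS} ⇒ {{}{{S}S}SS}   [S -> { S }]
{{}{{S}S}SS} ⇒ {{}{{{}}S}SS}   [S -> { }]
{{}{{{}}S}SS} ⇒ {{}{{{}}{}}SS}   [S -> { }]
{{}{{{}}{}}SS} ⇒ {{}{{{}}{}}{}S}   [S -> { }]
{{}{{{}}{}}{}S} ⇒ {{}{{{}}{}}{}{}}   [S -> { }]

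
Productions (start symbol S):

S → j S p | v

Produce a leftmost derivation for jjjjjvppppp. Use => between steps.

S => jSp => jjSpp => jjjSppp => jjjjSpppp => jjjjjSppppp => jjjjjvppppp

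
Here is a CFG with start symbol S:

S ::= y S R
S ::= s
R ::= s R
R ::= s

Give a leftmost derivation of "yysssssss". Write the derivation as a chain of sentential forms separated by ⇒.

S ⇒ ySR   [S ::= y S R]
ySR ⇒ yySRR   [S ::= y S R]
yySRR ⇒ yysRR   [S ::= s]
yysRR ⇒ yyssRR   [R ::= s R]
yyssRR ⇒ yysssRR   [R ::= s R]
yysssRR ⇒ yyssssRR   [R ::= s R]
yyssssRR ⇒ yysssssR   [R ::= s]
yysssssR ⇒ yyssssssR   [R ::= s R]
yyssssssR ⇒ yysssssss   [R ::= s]

S⇒ySR⇒yySRR⇒yysRR⇒yyssRR⇒yysssRR⇒yyssssRR⇒yysssssR⇒yyssssssR⇒yysssssss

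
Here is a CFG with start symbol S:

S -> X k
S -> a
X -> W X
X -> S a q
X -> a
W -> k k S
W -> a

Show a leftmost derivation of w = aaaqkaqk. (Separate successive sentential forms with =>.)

S => Xk   [S -> X k]
Xk => Saqk   [X -> S a q]
Saqk => Xkaqk   [S -> X k]
Xkaqk => WXkaqk   [X -> W X]
WXkaqk => aXkaqk   [W -> a]
aXkaqk => aSaqkaqk   [X -> S a q]
aSaqkaqk => aaaqkaqk   [S -> a]

S => Xk => Saqk => Xkaqk => WXkaqk => aXkaqk => aSaqkaqk => aaaqkaqk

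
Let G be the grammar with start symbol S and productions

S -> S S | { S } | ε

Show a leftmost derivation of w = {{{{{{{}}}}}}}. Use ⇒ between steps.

S ⇒ {S}   [S -> { S }]
{S} ⇒ {{S}}   [S -> { S }]
{{S}} ⇒ {{{S}}}   [S -> { S }]
{{{S}}} ⇒ {{{SS}}}   [S -> S S]
{{{SS}}} ⇒ {{{{S}S}}}   [S -> { S }]
{{{{S}S}}} ⇒ {{{{SS}S}}}   [S -> S S]
{{{{SS}S}}} ⇒ {{{{{S}S}S}}}   [S -> { S }]
{{{{{S}S}S}}} ⇒ {{{{{{S}}S}S}}}   [S -> { S }]
{{{{{{S}}S}S}}} ⇒ {{{{{{{S}}}S}S}}}   [S -> { S }]
{{{{{{{S}}}S}S}}} ⇒ {{{{{{{}}}S}S}}}   [S -> ε]
{{{{{{{}}}S}S}}} ⇒ {{{{{{{}}}}S}}}   [S -> ε]
{{{{{{{}}}}S}}} ⇒ {{{{{{{}}}}}}}   [S -> ε]

S ⇒ {S} ⇒ {{S}} ⇒ {{{S}}} ⇒ {{{SS}}} ⇒ {{{{S}S}}} ⇒ {{{{SS}S}}} ⇒ {{{{{S}S}S}}} ⇒ {{{{{{S}}S}S}}} ⇒ {{{{{{{S}}}S}S}}} ⇒ {{{{{{{}}}S}S}}} ⇒ {{{{{{{}}}}S}}} ⇒ {{{{{{{}}}}}}}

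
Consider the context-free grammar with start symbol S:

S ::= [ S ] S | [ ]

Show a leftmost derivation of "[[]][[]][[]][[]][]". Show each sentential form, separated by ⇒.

S⇒[S]S⇒[[]]S⇒[[]][S]S⇒[[]][[]]S⇒[[]][[]][S]S⇒[[]][[]][[]]S⇒[[]][[]][[]][S]S⇒[[]][[]][[]][[]]S⇒[[]][[]][[]][[]][]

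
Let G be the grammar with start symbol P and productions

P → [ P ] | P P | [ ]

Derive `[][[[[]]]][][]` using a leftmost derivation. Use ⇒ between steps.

P⇒PP⇒PPP⇒[]PP⇒[]PPP⇒[][P]PP⇒[][[P]]PP⇒[][[[P]]]PP⇒[][[[[]]]]PP⇒[][[[[]]]][]P⇒[][[[[]]]][][]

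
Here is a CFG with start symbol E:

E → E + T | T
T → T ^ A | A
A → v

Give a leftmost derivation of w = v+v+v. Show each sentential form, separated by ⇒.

E ⇒ E+T ⇒ E+T+T ⇒ T+T+T ⇒ A+T+T ⇒ v+T+T ⇒ v+A+T ⇒ v+v+T ⇒ v+v+A ⇒ v+v+v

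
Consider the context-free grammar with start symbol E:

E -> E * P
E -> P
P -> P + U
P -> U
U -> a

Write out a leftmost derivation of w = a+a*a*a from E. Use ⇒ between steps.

E ⇒ E*P ⇒ E*P*P ⇒ P*P*P ⇒ P+U*P*P ⇒ U+U*P*P ⇒ a+U*P*P ⇒ a+a*P*P ⇒ a+a*U*P ⇒ a+a*a*P ⇒ a+a*a*U ⇒ a+a*a*a

E ⇒ E*P   [E -> E * P]
E*P ⇒ E*P*P   [E -> E * P]
E*P*P ⇒ P*P*P   [E -> P]
P*P*P ⇒ P+U*P*P   [P -> P + U]
P+U*P*P ⇒ U+U*P*P   [P -> U]
U+U*P*P ⇒ a+U*P*P   [U -> a]
a+U*P*P ⇒ a+a*P*P   [U -> a]
a+a*P*P ⇒ a+a*U*P   [P -> U]
a+a*U*P ⇒ a+a*a*P   [U -> a]
a+a*a*P ⇒ a+a*a*U   [P -> U]
a+a*a*U ⇒ a+a*a*a   [U -> a]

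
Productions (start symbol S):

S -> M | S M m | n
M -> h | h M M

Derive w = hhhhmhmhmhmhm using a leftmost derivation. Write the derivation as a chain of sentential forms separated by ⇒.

S ⇒ SMm   [S -> S M m]
SMm ⇒ SMmMm   [S -> S M m]
SMmMm ⇒ SMmMmMm   [S -> S M m]
SMmMmMm ⇒ SMmMmMmMm   [S -> S M m]
SMmMmMmMm ⇒ SMmMmMmMmMm   [S -> S M m]
SMmMmMmMmMm ⇒ MMmMmMmMmMm   [S -> M]
MMmMmMmMmMm ⇒ hMMMmMmMmMmMm   [M -> h M M]
hMMMmMmMmMmMm ⇒ hhMMmMmMmMmMm   [M -> h]
hhMMmMmMmMmMm ⇒ hhhMmMmMmMmMm   [M -> h]
hhhMmMmMmMmMm ⇒ hhhhmMmMmMmMm   [M -> h]
hhhhmMmMmMmMm ⇒ hhhhmhmMmMmMm   [M -> h]
hhhhmhmMmMmMm ⇒ hhhhmhmhmMmMm   [M -> h]
hhhhmhmhmMmMm ⇒ hhhhmhmhmhmMm   [M -> h]
hhhhmhmhmhmMm ⇒ hhhhmhmhmhmhm   [M -> h]

S ⇒ SMm ⇒ SMmMm ⇒ SMmMmMm ⇒ SMmMmMmMm ⇒ SMmMmMmMmMm ⇒ MMmMmMmMmMm ⇒ hMMMmMmMmMmMm ⇒ hhMMmMmMmMmMm ⇒ hhhMmMmMmMmMm ⇒ hhhhmMmMmMmMm ⇒ hhhhmhmMmMmMm ⇒ hhhhmhmhmMmMm ⇒ hhhhmhmhmhmMm ⇒ hhhhmhmhmhmhm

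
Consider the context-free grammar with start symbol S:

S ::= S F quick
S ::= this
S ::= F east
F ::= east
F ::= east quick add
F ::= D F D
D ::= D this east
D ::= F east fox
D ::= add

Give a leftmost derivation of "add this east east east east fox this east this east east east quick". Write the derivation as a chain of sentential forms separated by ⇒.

S ⇒ S F quick ⇒ F east F quick ⇒ D F D east F quick ⇒ D this east F D east F quick ⇒ add this east F D east F quick ⇒ add this east east D east F quick ⇒ add this east east D this east east F quick ⇒ add this east east D this east this east east F quick ⇒ add this east east F east fox this east this east east F quick ⇒ add this east east east east fox this east this east east F quick ⇒ add this east east east east fox this east this east east east quick

S ⇒ S F quick   [S ::= S F quick]
S F quick ⇒ F east F quick   [S ::= F east]
F east F quick ⇒ D F D east F quick   [F ::= D F D]
D F D east F quick ⇒ D this east F D east F quick   [D ::= D this east]
D this east F D east F quick ⇒ add this east F D east F quick   [D ::= add]
add this east F D east F quick ⇒ add this east east D east F quick   [F ::= east]
add this east east D east F quick ⇒ add this east east D this east east F quick   [D ::= D this east]
add this east east D this east east F quick ⇒ add this east east D this east this east east F quick   [D ::= D this east]
add this east east D this east this east east F quick ⇒ add this east east F east fox this east this east east F quick   [D ::= F east fox]
add this east east F east fox this east this east east F quick ⇒ add this east east east east fox this east this east east F quick   [F ::= east]
add this east east east east fox this east this east east F quick ⇒ add this east east east east fox this east this east east east quick   [F ::= east]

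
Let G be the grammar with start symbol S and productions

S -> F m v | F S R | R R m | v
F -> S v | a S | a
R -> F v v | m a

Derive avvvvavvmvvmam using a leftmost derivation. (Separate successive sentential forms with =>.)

S => RRm   [S -> R R m]
RRm => FvvRm   [R -> F v v]
FvvRm => aSvvRm   [F -> a S]
aSvvRm => aRRmvvRm   [S -> R R m]
aRRmvvRm => aFvvRmvvRm   [R -> F v v]
aFvvRmvvRm => aSvvvRmvvRm   [F -> S v]
aSvvvRmvvRm => avvvvRmvvRm   [S -> v]
avvvvRmvvRm => avvvvFvvmvvRm   [R -> F v v]
avvvvFvvmvvRm => avvvvavvmvvRm   [F -> a]
avvvvavvmvvRm => avvvvavvmvvmam   [R -> m a]

S => RRm => FvvRm => aSvvRm => aRRmvvRm => aFvvRmvvRm => aSvvvRmvvRm => avvvvRmvvRm => avvvvFvvmvvRm => avvvvavvmvvRm => avvvvavvmvvmam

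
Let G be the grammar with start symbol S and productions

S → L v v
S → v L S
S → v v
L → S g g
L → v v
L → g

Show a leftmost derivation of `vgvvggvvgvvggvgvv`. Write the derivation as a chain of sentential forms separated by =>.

S => vLS => vSggS => vLvvggS => vgvvggS => vgvvggvLS => vgvvggvSggS => vgvvggvvLSggS => vgvvggvvgSggS => vgvvggvvgvvggS => vgvvggvvgvvggvLS => vgvvggvvgvvggvgS => vgvvggvvgvvggvgvv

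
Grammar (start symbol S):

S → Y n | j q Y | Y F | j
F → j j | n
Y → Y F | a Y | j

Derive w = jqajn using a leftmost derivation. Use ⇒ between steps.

S ⇒ jqY   [S → j q Y]
jqY ⇒ jqaY   [Y → a Y]
jqaY ⇒ jqaYF   [Y → Y F]
jqaYF ⇒ jqajF   [Y → j]
jqajF ⇒ jqajn   [F → n]

S ⇒ jqY ⇒ jqaY ⇒ jqaYF ⇒ jqajF ⇒ jqajn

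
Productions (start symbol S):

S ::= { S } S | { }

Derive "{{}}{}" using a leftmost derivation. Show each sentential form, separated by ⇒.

S⇒{S}S⇒{{}}S⇒{{}}{}

S ⇒ {S}S   [S ::= { S } S]
{S}S ⇒ {{}}S   [S ::= { }]
{{}}S ⇒ {{}}{}   [S ::= { }]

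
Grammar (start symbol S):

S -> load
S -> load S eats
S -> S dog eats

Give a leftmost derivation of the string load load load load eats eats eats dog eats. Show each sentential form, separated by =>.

S => S dog eats => load S eats dog eats => load load S eats eats dog eats => load load load S eats eats eats dog eats => load load load load eats eats eats dog eats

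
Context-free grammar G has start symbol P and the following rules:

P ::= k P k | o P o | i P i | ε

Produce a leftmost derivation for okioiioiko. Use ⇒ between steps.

P⇒oPo⇒okPko⇒okiPiko⇒okioPoiko⇒okioiPioiko⇒okioiioiko

P ⇒ oPo   [P ::= o P o]
oPo ⇒ okPko   [P ::= k P k]
okPko ⇒ okiPiko   [P ::= i P i]
okiPiko ⇒ okioPoiko   [P ::= o P o]
okioPoiko ⇒ okioiPioiko   [P ::= i P i]
okioiPioiko ⇒ okioiioiko   [P ::= ε]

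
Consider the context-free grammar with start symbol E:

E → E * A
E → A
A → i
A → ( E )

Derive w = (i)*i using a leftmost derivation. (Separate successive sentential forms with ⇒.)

E ⇒ E*A ⇒ A*A ⇒ (E)*A ⇒ (A)*A ⇒ (i)*A ⇒ (i)*i

E ⇒ E*A   [E → E * A]
E*A ⇒ A*A   [E → A]
A*A ⇒ (E)*A   [A → ( E )]
(E)*A ⇒ (A)*A   [E → A]
(A)*A ⇒ (i)*A   [A → i]
(i)*A ⇒ (i)*i   [A → i]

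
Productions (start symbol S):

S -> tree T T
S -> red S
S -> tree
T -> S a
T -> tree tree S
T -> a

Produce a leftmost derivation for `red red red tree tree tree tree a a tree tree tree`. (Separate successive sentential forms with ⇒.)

S ⇒ red S ⇒ red red S ⇒ red red red S ⇒ red red red tree T T ⇒ red red red tree tree tree S T ⇒ red red red tree tree tree tree T T T ⇒ red red red tree tree tree tree a T T ⇒ red red red tree tree tree tree a a T ⇒ red red red tree tree tree tree a a tree tree S ⇒ red red red tree tree tree tree a a tree tree tree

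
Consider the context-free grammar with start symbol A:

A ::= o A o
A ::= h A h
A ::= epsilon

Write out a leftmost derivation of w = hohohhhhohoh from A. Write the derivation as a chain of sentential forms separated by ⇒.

A ⇒ hAh   [A ::= h A h]
hAh ⇒ hoAoh   [A ::= o A o]
hoAoh ⇒ hohAhoh   [A ::= h A h]
hohAhoh ⇒ hohoAohoh   [A ::= o A o]
hohoAohoh ⇒ hohohAhohoh   [A ::= h A h]
hohohAhohoh ⇒ hohohhAhhohoh   [A ::= h A h]
hohohhAhhohoh ⇒ hohohhhhohoh   [A ::= epsilon]

A ⇒ hAh ⇒ hoAoh ⇒ hohAhoh ⇒ hohoAohoh ⇒ hohohAhohoh ⇒ hohohhAhhohoh ⇒ hohohhhhohoh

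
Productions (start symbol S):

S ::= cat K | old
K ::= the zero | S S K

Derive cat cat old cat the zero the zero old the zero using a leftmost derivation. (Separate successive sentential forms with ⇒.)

S ⇒ cat K ⇒ cat S S K ⇒ cat cat K S K ⇒ cat cat S S K S K ⇒ cat cat old S K S K ⇒ cat cat old cat K K S K ⇒ cat cat old cat the zero K S K ⇒ cat cat old cat the zero the zero S K ⇒ cat cat old cat the zero the zero old K ⇒ cat cat old cat the zero the zero old the zero

S ⇒ cat K   [S ::= cat K]
cat K ⇒ cat S S K   [K ::= S S K]
cat S S K ⇒ cat cat K S K   [S ::= cat K]
cat cat K S K ⇒ cat cat S S K S K   [K ::= S S K]
cat cat S S K S K ⇒ cat cat old S K S K   [S ::= old]
cat cat old S K S K ⇒ cat cat old cat K K S K   [S ::= cat K]
cat cat old cat K K S K ⇒ cat cat old cat the zero K S K   [K ::= the zero]
cat cat old cat the zero K S K ⇒ cat cat old cat the zero the zero S K   [K ::= the zero]
cat cat old cat the zero the zero S K ⇒ cat cat old cat the zero the zero old K   [S ::= old]
cat cat old cat the zero the zero old K ⇒ cat cat old cat the zero the zero old the zero   [K ::= the zero]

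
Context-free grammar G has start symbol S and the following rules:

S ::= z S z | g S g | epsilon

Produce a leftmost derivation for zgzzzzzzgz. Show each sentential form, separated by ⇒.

S ⇒ zSz ⇒ zgSgz ⇒ zgzSzgz ⇒ zgzzSzzgz ⇒ zgzzzSzzzgz ⇒ zgzzzzzzgz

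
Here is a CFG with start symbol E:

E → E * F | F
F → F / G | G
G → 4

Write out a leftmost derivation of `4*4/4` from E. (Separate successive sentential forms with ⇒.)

E ⇒ E*F   [E → E * F]
E*F ⇒ F*F   [E → F]
F*F ⇒ G*F   [F → G]
G*F ⇒ 4*F   [G → 4]
4*F ⇒ 4*F/G   [F → F / G]
4*F/G ⇒ 4*G/G   [F → G]
4*G/G ⇒ 4*4/G   [G → 4]
4*4/G ⇒ 4*4/4   [G → 4]

E ⇒ E*F ⇒ F*F ⇒ G*F ⇒ 4*F ⇒ 4*F/G ⇒ 4*G/G ⇒ 4*4/G ⇒ 4*4/4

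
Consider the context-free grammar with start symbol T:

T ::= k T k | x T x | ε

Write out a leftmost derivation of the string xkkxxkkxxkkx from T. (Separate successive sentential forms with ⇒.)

T ⇒ xTx ⇒ xkTkx ⇒ xkkTkkx ⇒ xkkxTxkkx ⇒ xkkxxTxxkkx ⇒ xkkxxkTkxxkkx ⇒ xkkxxkkxxkkx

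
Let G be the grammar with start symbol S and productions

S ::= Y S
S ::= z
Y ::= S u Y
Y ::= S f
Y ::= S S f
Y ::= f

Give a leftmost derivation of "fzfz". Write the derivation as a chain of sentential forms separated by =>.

S => YS   [S ::= Y S]
YS => SfS   [Y ::= S f]
SfS => YSfS   [S ::= Y S]
YSfS => fSfS   [Y ::= f]
fSfS => fzfS   [S ::= z]
fzfS => fzfz   [S ::= z]

S => YS => SfS => YSfS => fSfS => fzfS => fzfz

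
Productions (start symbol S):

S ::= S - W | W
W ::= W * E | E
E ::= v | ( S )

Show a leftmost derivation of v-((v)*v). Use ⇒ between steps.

S ⇒ S-W   [S ::= S - W]
S-W ⇒ W-W   [S ::= W]
W-W ⇒ E-W   [W ::= E]
E-W ⇒ v-W   [E ::= v]
v-W ⇒ v-E   [W ::= E]
v-E ⇒ v-(S)   [E ::= ( S )]
v-(S) ⇒ v-(W)   [S ::= W]
v-(W) ⇒ v-(W*E)   [W ::= W * E]
v-(W*E) ⇒ v-(E*E)   [W ::= E]
v-(E*E) ⇒ v-((S)*E)   [E ::= ( S )]
v-((S)*E) ⇒ v-((W)*E)   [S ::= W]
v-((W)*E) ⇒ v-((E)*E)   [W ::= E]
v-((E)*E) ⇒ v-((v)*E)   [E ::= v]
v-((v)*E) ⇒ v-((v)*v)   [E ::= v]

S ⇒ S-W ⇒ W-W ⇒ E-W ⇒ v-W ⇒ v-E ⇒ v-(S) ⇒ v-(W) ⇒ v-(W*E) ⇒ v-(E*E) ⇒ v-((S)*E) ⇒ v-((W)*E) ⇒ v-((E)*E) ⇒ v-((v)*E) ⇒ v-((v)*v)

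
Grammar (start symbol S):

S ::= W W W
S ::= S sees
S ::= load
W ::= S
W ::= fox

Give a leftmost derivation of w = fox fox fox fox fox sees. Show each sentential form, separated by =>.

S => S sees => W W W sees => S W W sees => W W W W W sees => fox W W W W sees => fox fox W W W sees => fox fox fox W W sees => fox fox fox fox W sees => fox fox fox fox fox sees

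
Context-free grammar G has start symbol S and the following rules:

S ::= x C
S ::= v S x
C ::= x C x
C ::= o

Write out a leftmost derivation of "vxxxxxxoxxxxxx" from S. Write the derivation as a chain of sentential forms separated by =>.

S => vSx   [S ::= v S x]
vSx => vxCx   [S ::= x C]
vxCx => vxxCxx   [C ::= x C x]
vxxCxx => vxxxCxxx   [C ::= x C x]
vxxxCxxx => vxxxxCxxxx   [C ::= x C x]
vxxxxCxxxx => vxxxxxCxxxxx   [C ::= x C x]
vxxxxxCxxxxx => vxxxxxxCxxxxxx   [C ::= x C x]
vxxxxxxCxxxxxx => vxxxxxxoxxxxxx   [C ::= o]

S=>vSx=>vxCx=>vxxCxx=>vxxxCxxx=>vxxxxCxxxx=>vxxxxxCxxxxx=>vxxxxxxCxxxxxx=>vxxxxxxoxxxxxx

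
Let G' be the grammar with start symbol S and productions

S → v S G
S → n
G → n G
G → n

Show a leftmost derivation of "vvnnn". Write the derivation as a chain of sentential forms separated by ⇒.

S ⇒ vSG ⇒ vvSGG ⇒ vvnGG ⇒ vvnnG ⇒ vvnnn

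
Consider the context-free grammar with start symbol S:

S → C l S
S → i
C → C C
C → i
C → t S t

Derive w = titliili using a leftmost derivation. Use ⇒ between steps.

S ⇒ ClS ⇒ tStlS ⇒ titlS ⇒ titlClS ⇒ titlCClS ⇒ titliClS ⇒ titliilS ⇒ titliili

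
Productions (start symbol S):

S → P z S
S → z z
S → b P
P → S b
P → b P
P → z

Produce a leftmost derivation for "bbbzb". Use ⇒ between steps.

S ⇒ bP   [S → b P]
bP ⇒ bbP   [P → b P]
bbP ⇒ bbSb   [P → S b]
bbSb ⇒ bbbPb   [S → b P]
bbbPb ⇒ bbbzb   [P → z]

S ⇒ bP ⇒ bbP ⇒ bbSb ⇒ bbbPb ⇒ bbbzb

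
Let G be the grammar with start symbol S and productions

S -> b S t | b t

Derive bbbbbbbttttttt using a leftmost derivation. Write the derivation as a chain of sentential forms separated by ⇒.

S⇒bSt⇒bbStt⇒bbbSttt⇒bbbbStttt⇒bbbbbSttttt⇒bbbbbbStttttt⇒bbbbbbbttttttt

S ⇒ bSt   [S -> b S t]
bSt ⇒ bbStt   [S -> b S t]
bbStt ⇒ bbbSttt   [S -> b S t]
bbbSttt ⇒ bbbbStttt   [S -> b S t]
bbbbStttt ⇒ bbbbbSttttt   [S -> b S t]
bbbbbSttttt ⇒ bbbbbbStttttt   [S -> b S t]
bbbbbbStttttt ⇒ bbbbbbbttttttt   [S -> b t]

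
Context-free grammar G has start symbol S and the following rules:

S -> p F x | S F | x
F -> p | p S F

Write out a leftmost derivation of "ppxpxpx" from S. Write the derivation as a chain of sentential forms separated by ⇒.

S ⇒ pFx   [S -> p F x]
pFx ⇒ ppSFx   [F -> p S F]
ppSFx ⇒ ppxFx   [S -> x]
ppxFx ⇒ ppxpSFx   [F -> p S F]
ppxpSFx ⇒ ppxpxFx   [S -> x]
ppxpxFx ⇒ ppxpxpx   [F -> p]

S ⇒ pFx ⇒ ppSFx ⇒ ppxFx ⇒ ppxpSFx ⇒ ppxpxFx ⇒ ppxpxpx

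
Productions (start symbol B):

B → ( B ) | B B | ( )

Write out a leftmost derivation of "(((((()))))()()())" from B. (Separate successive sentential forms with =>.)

B => (B) => (BB) => (BBB) => (BBBB) => ((B)BBB) => (((B))BBB) => ((((B)))BBB) => (((((B))))BBB) => (((((()))))BBB) => (((((()))))()BB) => (((((()))))()()B) => (((((()))))()()())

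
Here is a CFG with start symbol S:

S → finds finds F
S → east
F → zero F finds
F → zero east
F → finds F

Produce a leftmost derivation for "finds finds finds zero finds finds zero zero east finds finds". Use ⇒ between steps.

S ⇒ finds finds F   [S → finds finds F]
finds finds F ⇒ finds finds finds F   [F → finds F]
finds finds finds F ⇒ finds finds finds zero F finds   [F → zero F finds]
finds finds finds zero F finds ⇒ finds finds finds zero finds F finds   [F → finds F]
finds finds finds zero finds F finds ⇒ finds finds finds zero finds finds F finds   [F → finds F]
finds finds finds zero finds finds F finds ⇒ finds finds finds zero finds finds zero F finds finds   [F → zero F finds]
finds finds finds zero finds finds zero F finds finds ⇒ finds finds finds zero finds finds zero zero east finds finds   [F → zero east]

S ⇒ finds finds F ⇒ finds finds finds F ⇒ finds finds finds zero F finds ⇒ finds finds finds zero finds F finds ⇒ finds finds finds zero finds finds F finds ⇒ finds finds finds zero finds finds zero F finds finds ⇒ finds finds finds zero finds finds zero zero east finds finds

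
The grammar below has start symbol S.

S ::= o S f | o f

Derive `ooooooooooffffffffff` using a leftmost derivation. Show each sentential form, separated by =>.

S => oSf => ooSff => oooSfff => ooooSffff => oooooSfffff => ooooooSffffff => oooooooSfffffff => ooooooooSffffffff => oooooooooSfffffffff => ooooooooooffffffffff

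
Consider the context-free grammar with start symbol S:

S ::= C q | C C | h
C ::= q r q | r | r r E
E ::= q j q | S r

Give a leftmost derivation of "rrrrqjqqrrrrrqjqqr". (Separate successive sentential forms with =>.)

S => CC => rrEC => rrSrC => rrCqrC => rrrrEqrC => rrrrqjqqrC => rrrrqjqqrrrE => rrrrqjqqrrrSr => rrrrqjqqrrrCqr => rrrrqjqqrrrrrEqr => rrrrqjqqrrrrrqjqqr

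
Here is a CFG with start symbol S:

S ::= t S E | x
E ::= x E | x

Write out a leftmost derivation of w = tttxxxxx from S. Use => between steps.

S => tSE => ttSEE => tttSEEE => tttxEEE => tttxxEE => tttxxxEE => tttxxxxE => tttxxxxx

S => tSE   [S ::= t S E]
tSE => ttSEE   [S ::= t S E]
ttSEE => tttSEEE   [S ::= t S E]
tttSEEE => tttxEEE   [S ::= x]
tttxEEE => tttxxEE   [E ::= x]
tttxxEE => tttxxxEE   [E ::= x E]
tttxxxEE => tttxxxxE   [E ::= x]
tttxxxxE => tttxxxxx   [E ::= x]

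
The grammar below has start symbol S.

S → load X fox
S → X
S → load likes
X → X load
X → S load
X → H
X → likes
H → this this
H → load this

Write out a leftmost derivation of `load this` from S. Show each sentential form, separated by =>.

S => X   [S → X]
X => H   [X → H]
H => load this   [H → load this]

S => X => H => load this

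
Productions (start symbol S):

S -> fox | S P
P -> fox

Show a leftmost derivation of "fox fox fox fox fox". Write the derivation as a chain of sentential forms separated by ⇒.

S ⇒ S P   [S -> S P]
S P ⇒ S P P   [S -> S P]
S P P ⇒ S P P P   [S -> S P]
S P P P ⇒ S P P P P   [S -> S P]
S P P P P ⇒ fox P P P P   [S -> fox]
fox P P P P ⇒ fox fox P P P   [P -> fox]
fox fox P P P ⇒ fox fox fox P P   [P -> fox]
fox fox fox P P ⇒ fox fox fox fox P   [P -> fox]
fox fox fox fox P ⇒ fox fox fox fox fox   [P -> fox]

S ⇒ S P ⇒ S P P ⇒ S P P P ⇒ S P P P P ⇒ fox P P P P ⇒ fox fox P P P ⇒ fox fox fox P P ⇒ fox fox fox fox P ⇒ fox fox fox fox fox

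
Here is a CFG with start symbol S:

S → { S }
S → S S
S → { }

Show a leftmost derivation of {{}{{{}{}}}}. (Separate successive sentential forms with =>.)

S => {S}   [S → { S }]
{S} => {SS}   [S → S S]
{SS} => {{}S}   [S → { }]
{{}S} => {{}{S}}   [S → { S }]
{{}{S}} => {{}{{S}}}   [S → { S }]
{{}{{S}}} => {{}{{SS}}}   [S → S S]
{{}{{SS}}} => {{}{{{}S}}}   [S → { }]
{{}{{{}S}}} => {{}{{{}{}}}}   [S → { }]

S => {S} => {SS} => {{}S} => {{}{S}} => {{}{{S}}} => {{}{{SS}}} => {{}{{{}S}}} => {{}{{{}{}}}}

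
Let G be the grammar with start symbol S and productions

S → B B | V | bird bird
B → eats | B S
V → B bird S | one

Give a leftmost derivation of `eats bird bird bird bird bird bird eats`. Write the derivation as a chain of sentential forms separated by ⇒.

S ⇒ B B ⇒ B S B ⇒ B S S B ⇒ B S S S B ⇒ eats S S S B ⇒ eats bird bird S S B ⇒ eats bird bird bird bird S B ⇒ eats bird bird bird bird bird bird B ⇒ eats bird bird bird bird bird bird eats

S ⇒ B B   [S → B B]
B B ⇒ B S B   [B → B S]
B S B ⇒ B S S B   [B → B S]
B S S B ⇒ B S S S B   [B → B S]
B S S S B ⇒ eats S S S B   [B → eats]
eats S S S B ⇒ eats bird bird S S B   [S → bird bird]
eats bird bird S S B ⇒ eats bird bird bird bird S B   [S → bird bird]
eats bird bird bird bird S B ⇒ eats bird bird bird bird bird bird B   [S → bird bird]
eats bird bird bird bird bird bird B ⇒ eats bird bird bird bird bird bird eats   [B → eats]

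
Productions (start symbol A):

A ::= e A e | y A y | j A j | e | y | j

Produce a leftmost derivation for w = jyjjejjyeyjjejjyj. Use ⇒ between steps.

A⇒jAj⇒jyAyj⇒jyjAjyj⇒jyjjAjjyj⇒jyjjeAejjyj⇒jyjjejAjejjyj⇒jyjjejjAjjejjyj⇒jyjjejjyAyjjejjyj⇒jyjjejjyeyjjejjyj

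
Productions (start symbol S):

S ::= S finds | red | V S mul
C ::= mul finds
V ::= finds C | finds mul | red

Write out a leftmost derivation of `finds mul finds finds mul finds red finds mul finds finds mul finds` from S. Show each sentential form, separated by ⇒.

S ⇒ S finds ⇒ V S mul finds ⇒ finds C S mul finds ⇒ finds mul finds S mul finds ⇒ finds mul finds S finds mul finds ⇒ finds mul finds S finds finds mul finds ⇒ finds mul finds V S mul finds finds mul finds ⇒ finds mul finds finds C S mul finds finds mul finds ⇒ finds mul finds finds mul finds S mul finds finds mul finds ⇒ finds mul finds finds mul finds S finds mul finds finds mul finds ⇒ finds mul finds finds mul finds red finds mul finds finds mul finds

S ⇒ S finds   [S ::= S finds]
S finds ⇒ V S mul finds   [S ::= V S mul]
V S mul finds ⇒ finds C S mul finds   [V ::= finds C]
finds C S mul finds ⇒ finds mul finds S mul finds   [C ::= mul finds]
finds mul finds S mul finds ⇒ finds mul finds S finds mul finds   [S ::= S finds]
finds mul finds S finds mul finds ⇒ finds mul finds S finds finds mul finds   [S ::= S finds]
finds mul finds S finds finds mul finds ⇒ finds mul finds V S mul finds finds mul finds   [S ::= V S mul]
finds mul finds V S mul finds finds mul finds ⇒ finds mul finds finds C S mul finds finds mul finds   [V ::= finds C]
finds mul finds finds C S mul finds finds mul finds ⇒ finds mul finds finds mul finds S mul finds finds mul finds   [C ::= mul finds]
finds mul finds finds mul finds S mul finds finds mul finds ⇒ finds mul finds finds mul finds S finds mul finds finds mul finds   [S ::= S finds]
finds mul finds finds mul finds S finds mul finds finds mul finds ⇒ finds mul finds finds mul finds red finds mul finds finds mul finds   [S ::= red]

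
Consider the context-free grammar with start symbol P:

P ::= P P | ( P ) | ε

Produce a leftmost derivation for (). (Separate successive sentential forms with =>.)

P => PP   [P ::= P P]
PP => PPP   [P ::= P P]
PPP => PPPP   [P ::= P P]
PPPP => PPPPP   [P ::= P P]
PPPPP => (P)PPPP   [P ::= ( P )]
(P)PPPP => ()PPPP   [P ::= ε]
()PPPP => ()PPP   [P ::= ε]
()PPP => ()PP   [P ::= ε]
()PP => ()P   [P ::= ε]
()P => ()   [P ::= ε]

P=>PP=>PPP=>PPPP=>PPPPP=>(P)PPPP=>()PPPP=>()PPP=>()PP=>()P=>()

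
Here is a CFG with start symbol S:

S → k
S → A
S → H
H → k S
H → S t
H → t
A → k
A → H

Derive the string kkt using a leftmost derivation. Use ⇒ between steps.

S ⇒ A ⇒ H ⇒ kS ⇒ kH ⇒ kSt ⇒ kAt ⇒ kkt

S ⇒ A   [S → A]
A ⇒ H   [A → H]
H ⇒ kS   [H → k S]
kS ⇒ kH   [S → H]
kH ⇒ kSt   [H → S t]
kSt ⇒ kAt   [S → A]
kAt ⇒ kkt   [A → k]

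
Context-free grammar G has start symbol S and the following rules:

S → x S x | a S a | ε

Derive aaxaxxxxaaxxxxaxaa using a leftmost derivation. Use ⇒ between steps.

S ⇒ aSa ⇒ aaSaa ⇒ aaxSxaa ⇒ aaxaSaxaa ⇒ aaxaxSxaxaa ⇒ aaxaxxSxxaxaa ⇒ aaxaxxxSxxxaxaa ⇒ aaxaxxxxSxxxxaxaa ⇒ aaxaxxxxaSaxxxxaxaa ⇒ aaxaxxxxaaxxxxaxaa

S ⇒ aSa   [S → a S a]
aSa ⇒ aaSaa   [S → a S a]
aaSaa ⇒ aaxSxaa   [S → x S x]
aaxSxaa ⇒ aaxaSaxaa   [S → a S a]
aaxaSaxaa ⇒ aaxaxSxaxaa   [S → x S x]
aaxaxSxaxaa ⇒ aaxaxxSxxaxaa   [S → x S x]
aaxaxxSxxaxaa ⇒ aaxaxxxSxxxaxaa   [S → x S x]
aaxaxxxSxxxaxaa ⇒ aaxaxxxxSxxxxaxaa   [S → x S x]
aaxaxxxxSxxxxaxaa ⇒ aaxaxxxxaSaxxxxaxaa   [S → a S a]
aaxaxxxxaSaxxxxaxaa ⇒ aaxaxxxxaaxxxxaxaa   [S → ε]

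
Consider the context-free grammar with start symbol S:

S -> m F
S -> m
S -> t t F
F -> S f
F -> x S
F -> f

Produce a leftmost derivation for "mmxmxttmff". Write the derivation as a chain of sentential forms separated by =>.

S => mF => mSf => mmFf => mmxSf => mmxmFf => mmxmxSf => mmxmxttFf => mmxmxttSff => mmxmxttmff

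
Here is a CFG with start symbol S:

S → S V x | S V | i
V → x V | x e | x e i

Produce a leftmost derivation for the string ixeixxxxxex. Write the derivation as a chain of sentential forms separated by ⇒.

S⇒SVx⇒SVxVx⇒iVxVx⇒ixeixVx⇒ixeixxVx⇒ixeixxxVx⇒ixeixxxxVx⇒ixeixxxxxex

S ⇒ SVx   [S → S V x]
SVx ⇒ SVxVx   [S → S V x]
SVxVx ⇒ iVxVx   [S → i]
iVxVx ⇒ ixeixVx   [V → x e i]
ixeixVx ⇒ ixeixxVx   [V → x V]
ixeixxVx ⇒ ixeixxxVx   [V → x V]
ixeixxxVx ⇒ ixeixxxxVx   [V → x V]
ixeixxxxVx ⇒ ixeixxxxxex   [V → x e]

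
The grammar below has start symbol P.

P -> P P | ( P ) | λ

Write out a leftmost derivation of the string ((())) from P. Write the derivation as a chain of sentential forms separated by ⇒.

P ⇒ PP ⇒ PPP ⇒ PPPP ⇒ (P)PPP ⇒ ((P))PPP ⇒ (((P)))PPP ⇒ ((()))PPP ⇒ ((()))PP ⇒ ((()))P ⇒ ((()))

P ⇒ PP   [P -> P P]
PP ⇒ PPP   [P -> P P]
PPP ⇒ PPPP   [P -> P P]
PPPP ⇒ (P)PPP   [P -> ( P )]
(P)PPP ⇒ ((P))PPP   [P -> ( P )]
((P))PPP ⇒ (((P)))PPP   [P -> ( P )]
(((P)))PPP ⇒ ((()))PPP   [P -> λ]
((()))PPP ⇒ ((()))PP   [P -> λ]
((()))PP ⇒ ((()))P   [P -> λ]
((()))P ⇒ ((()))   [P -> λ]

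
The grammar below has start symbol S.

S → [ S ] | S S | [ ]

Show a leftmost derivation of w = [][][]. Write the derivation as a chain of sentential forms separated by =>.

S => SS   [S → S S]
SS => SSS   [S → S S]
SSS => []SS   [S → [ ]]
[]SS => [][]S   [S → [ ]]
[][]S => [][][]   [S → [ ]]

S => SS => SSS => []SS => [][]S => [][][]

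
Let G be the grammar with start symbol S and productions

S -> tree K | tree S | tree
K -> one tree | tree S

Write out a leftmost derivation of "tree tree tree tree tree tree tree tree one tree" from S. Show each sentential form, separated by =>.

S => tree K => tree tree S => tree tree tree S => tree tree tree tree S => tree tree tree tree tree S => tree tree tree tree tree tree K => tree tree tree tree tree tree tree S => tree tree tree tree tree tree tree tree K => tree tree tree tree tree tree tree tree one tree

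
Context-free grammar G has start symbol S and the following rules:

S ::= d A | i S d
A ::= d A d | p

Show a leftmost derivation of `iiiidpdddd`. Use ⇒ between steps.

S ⇒ iSd ⇒ iiSdd ⇒ iiiSddd ⇒ iiiiSdddd ⇒ iiiidAdddd ⇒ iiiidpdddd

S ⇒ iSd   [S ::= i S d]
iSd ⇒ iiSdd   [S ::= i S d]
iiSdd ⇒ iiiSddd   [S ::= i S d]
iiiSddd ⇒ iiiiSdddd   [S ::= i S d]
iiiiSdddd ⇒ iiiidAdddd   [S ::= d A]
iiiidAdddd ⇒ iiiidpdddd   [A ::= p]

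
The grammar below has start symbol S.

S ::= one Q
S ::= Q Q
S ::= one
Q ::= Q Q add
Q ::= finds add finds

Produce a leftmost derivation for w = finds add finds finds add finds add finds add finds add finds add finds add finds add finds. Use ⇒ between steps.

S ⇒ Q Q ⇒ Q Q add Q ⇒ Q Q add Q add Q ⇒ Q Q add Q add Q add Q ⇒ finds add finds Q add Q add Q add Q ⇒ finds add finds finds add finds add Q add Q add Q ⇒ finds add finds finds add finds add finds add finds add Q add Q ⇒ finds add finds finds add finds add finds add finds add finds add finds add Q ⇒ finds add finds finds add finds add finds add finds add finds add finds add finds add finds

S ⇒ Q Q   [S ::= Q Q]
Q Q ⇒ Q Q add Q   [Q ::= Q Q add]
Q Q add Q ⇒ Q Q add Q add Q   [Q ::= Q Q add]
Q Q add Q add Q ⇒ Q Q add Q add Q add Q   [Q ::= Q Q add]
Q Q add Q add Q add Q ⇒ finds add finds Q add Q add Q add Q   [Q ::= finds add finds]
finds add finds Q add Q add Q add Q ⇒ finds add finds finds add finds add Q add Q add Q   [Q ::= finds add finds]
finds add finds finds add finds add Q add Q add Q ⇒ finds add finds finds add finds add finds add finds add Q add Q   [Q ::= finds add finds]
finds add finds finds add finds add finds add finds add Q add Q ⇒ finds add finds finds add finds add finds add finds add finds add finds add Q   [Q ::= finds add finds]
finds add finds finds add finds add finds add finds add finds add finds add Q ⇒ finds add finds finds add finds add finds add finds add finds add finds add finds add finds   [Q ::= finds add finds]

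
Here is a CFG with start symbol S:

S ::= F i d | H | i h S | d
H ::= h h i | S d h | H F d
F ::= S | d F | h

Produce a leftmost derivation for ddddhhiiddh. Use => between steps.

S => H   [S ::= H]
H => Sdh   [H ::= S d h]
Sdh => Fiddh   [S ::= F i d]
Fiddh => dFiddh   [F ::= d F]
dFiddh => ddFiddh   [F ::= d F]
ddFiddh => dddFiddh   [F ::= d F]
dddFiddh => ddddFiddh   [F ::= d F]
ddddFiddh => ddddSiddh   [F ::= S]
ddddSiddh => ddddHiddh   [S ::= H]
ddddHiddh => ddddhhiiddh   [H ::= h h i]

S => H => Sdh => Fiddh => dFiddh => ddFiddh => dddFiddh => ddddFiddh => ddddSiddh => ddddHiddh => ddddhhiiddh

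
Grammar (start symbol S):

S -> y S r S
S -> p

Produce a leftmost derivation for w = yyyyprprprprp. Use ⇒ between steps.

S⇒ySrS⇒yySrSrS⇒yyySrSrSrS⇒yyyySrSrSrSrS⇒yyyyprSrSrSrS⇒yyyyprprSrSrS⇒yyyyprprprSrS⇒yyyyprprprprS⇒yyyyprprprprp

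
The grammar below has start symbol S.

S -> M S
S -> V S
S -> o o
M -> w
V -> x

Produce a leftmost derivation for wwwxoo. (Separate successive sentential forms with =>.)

S => MS => wS => wMS => wwS => wwMS => wwwS => wwwVS => wwwxS => wwwxoo

S => MS   [S -> M S]
MS => wS   [M -> w]
wS => wMS   [S -> M S]
wMS => wwS   [M -> w]
wwS => wwMS   [S -> M S]
wwMS => wwwS   [M -> w]
wwwS => wwwVS   [S -> V S]
wwwVS => wwwxS   [V -> x]
wwwxS => wwwxoo   [S -> o o]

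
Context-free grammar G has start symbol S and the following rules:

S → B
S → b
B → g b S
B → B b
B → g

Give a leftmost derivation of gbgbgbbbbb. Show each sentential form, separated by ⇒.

S ⇒ B   [S → B]
B ⇒ Bb   [B → B b]
Bb ⇒ Bbb   [B → B b]
Bbb ⇒ Bbbb   [B → B b]
Bbbb ⇒ gbSbbb   [B → g b S]
gbSbbb ⇒ gbBbbb   [S → B]
gbBbbb ⇒ gbgbSbbb   [B → g b S]
gbgbSbbb ⇒ gbgbBbbb   [S → B]
gbgbBbbb ⇒ gbgbgbSbbb   [B → g b S]
gbgbgbSbbb ⇒ gbgbgbbbbb   [S → b]

S⇒B⇒Bb⇒Bbb⇒Bbbb⇒gbSbbb⇒gbBbbb⇒gbgbSbbb⇒gbgbBbbb⇒gbgbgbSbbb⇒gbgbgbbbbb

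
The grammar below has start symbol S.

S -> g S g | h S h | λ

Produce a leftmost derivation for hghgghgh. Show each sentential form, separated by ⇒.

S ⇒ hSh ⇒ hgSgh ⇒ hghShgh ⇒ hghgSghgh ⇒ hghgghgh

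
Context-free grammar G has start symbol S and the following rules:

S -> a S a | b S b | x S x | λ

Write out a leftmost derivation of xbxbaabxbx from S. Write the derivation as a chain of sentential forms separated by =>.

S => xSx => xbSbx => xbxSxbx => xbxbSbxbx => xbxbaSabxbx => xbxbaabxbx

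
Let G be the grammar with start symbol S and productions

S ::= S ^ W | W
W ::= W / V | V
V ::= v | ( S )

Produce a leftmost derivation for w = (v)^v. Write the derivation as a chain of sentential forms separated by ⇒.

S ⇒ S^W ⇒ W^W ⇒ V^W ⇒ (S)^W ⇒ (W)^W ⇒ (V)^W ⇒ (v)^W ⇒ (v)^V ⇒ (v)^v

S ⇒ S^W   [S ::= S ^ W]
S^W ⇒ W^W   [S ::= W]
W^W ⇒ V^W   [W ::= V]
V^W ⇒ (S)^W   [V ::= ( S )]
(S)^W ⇒ (W)^W   [S ::= W]
(W)^W ⇒ (V)^W   [W ::= V]
(V)^W ⇒ (v)^W   [V ::= v]
(v)^W ⇒ (v)^V   [W ::= V]
(v)^V ⇒ (v)^v   [V ::= v]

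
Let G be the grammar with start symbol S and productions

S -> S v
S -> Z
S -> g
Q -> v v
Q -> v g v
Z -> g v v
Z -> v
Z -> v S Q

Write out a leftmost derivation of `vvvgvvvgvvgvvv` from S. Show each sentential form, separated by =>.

S => Z => vSQ => vZQ => vvSQQ => vvZQQ => vvvSQQQ => vvvZQQQ => vvvgvvQQQ => vvvgvvvgvQQ => vvvgvvvgvvgvQ => vvvgvvvgvvgvvv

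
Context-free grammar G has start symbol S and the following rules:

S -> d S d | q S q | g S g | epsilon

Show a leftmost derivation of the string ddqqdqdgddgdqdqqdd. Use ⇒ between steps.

S⇒dSd⇒ddSdd⇒ddqSqdd⇒ddqqSqqdd⇒ddqqdSdqqdd⇒ddqqdqSqdqqdd⇒ddqqdqdSdqdqqdd⇒ddqqdqdgSgdqdqqdd⇒ddqqdqdgdSdgdqdqqdd⇒ddqqdqdgddgdqdqqdd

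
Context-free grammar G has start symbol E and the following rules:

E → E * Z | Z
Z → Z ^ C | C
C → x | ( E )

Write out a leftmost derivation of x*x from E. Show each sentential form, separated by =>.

E => E*Z => Z*Z => C*Z => x*Z => x*C => x*x

E => E*Z   [E → E * Z]
E*Z => Z*Z   [E → Z]
Z*Z => C*Z   [Z → C]
C*Z => x*Z   [C → x]
x*Z => x*C   [Z → C]
x*C => x*x   [C → x]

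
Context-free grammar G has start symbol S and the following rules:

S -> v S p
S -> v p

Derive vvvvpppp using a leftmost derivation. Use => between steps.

S => vSp   [S -> v S p]
vSp => vvSpp   [S -> v S p]
vvSpp => vvvSppp   [S -> v S p]
vvvSppp => vvvvpppp   [S -> v p]

S => vSp => vvSpp => vvvSppp => vvvvpppp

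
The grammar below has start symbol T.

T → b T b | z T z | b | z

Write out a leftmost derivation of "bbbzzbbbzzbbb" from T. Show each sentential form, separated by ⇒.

T ⇒ bTb ⇒ bbTbb ⇒ bbbTbbb ⇒ bbbzTzbbb ⇒ bbbzzTzzbbb ⇒ bbbzzbTbzzbbb ⇒ bbbzzbbbzzbbb

T ⇒ bTb   [T → b T b]
bTb ⇒ bbTbb   [T → b T b]
bbTbb ⇒ bbbTbbb   [T → b T b]
bbbTbbb ⇒ bbbzTzbbb   [T → z T z]
bbbzTzbbb ⇒ bbbzzTzzbbb   [T → z T z]
bbbzzTzzbbb ⇒ bbbzzbTbzzbbb   [T → b T b]
bbbzzbTbzzbbb ⇒ bbbzzbbbzzbbb   [T → b]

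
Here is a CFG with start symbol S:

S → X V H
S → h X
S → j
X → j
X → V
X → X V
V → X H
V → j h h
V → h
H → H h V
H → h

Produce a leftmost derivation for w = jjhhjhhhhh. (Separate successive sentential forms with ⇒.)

S ⇒ XVH   [S → X V H]
XVH ⇒ XVVH   [X → X V]
XVVH ⇒ jVVH   [X → j]
jVVH ⇒ jjhhVH   [V → j h h]
jjhhVH ⇒ jjhhXHH   [V → X H]
jjhhXHH ⇒ jjhhVHH   [X → V]
jjhhVHH ⇒ jjhhXHHH   [V → X H]
jjhhXHHH ⇒ jjhhVHHH   [X → V]
jjhhVHHH ⇒ jjhhjhhHHH   [V → j h h]
jjhhjhhHHH ⇒ jjhhjhhhHH   [H → h]
jjhhjhhhHH ⇒ jjhhjhhhhH   [H → h]
jjhhjhhhhH ⇒ jjhhjhhhhh   [H → h]

S⇒XVH⇒XVVH⇒jVVH⇒jjhhVH⇒jjhhXHH⇒jjhhVHH⇒jjhhXHHH⇒jjhhVHHH⇒jjhhjhhHHH⇒jjhhjhhhHH⇒jjhhjhhhhH⇒jjhhjhhhhh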